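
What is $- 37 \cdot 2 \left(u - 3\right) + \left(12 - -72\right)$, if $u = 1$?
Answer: $232$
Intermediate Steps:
$- 37 \cdot 2 \left(u - 3\right) + \left(12 - -72\right) = - 37 \cdot 2 \left(1 - 3\right) + \left(12 - -72\right) = - 37 \cdot 2 \left(-2\right) + \left(12 + 72\right) = \left(-37\right) \left(-4\right) + 84 = 148 + 84 = 232$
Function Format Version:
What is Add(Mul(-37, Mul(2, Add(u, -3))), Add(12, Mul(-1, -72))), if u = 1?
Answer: 232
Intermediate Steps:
Add(Mul(-37, Mul(2, Add(u, -3))), Add(12, Mul(-1, -72))) = Add(Mul(-37, Mul(2, Add(1, -3))), Add(12, Mul(-1, -72))) = Add(Mul(-37, Mul(2, -2)), Add(12, 72)) = Add(Mul(-37, -4), 84) = Add(148, 84) = 232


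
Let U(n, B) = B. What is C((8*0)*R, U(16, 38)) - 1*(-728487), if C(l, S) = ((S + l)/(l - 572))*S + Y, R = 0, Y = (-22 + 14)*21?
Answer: 104149256/143 ≈ 7.2832e+5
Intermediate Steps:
Y = -168 (Y = -8*21 = -168)
C(l, S) = -168 + S*(S + l)/(-572 + l) (C(l, S) = ((S + l)/(l - 572))*S - 168 = ((S + l)/(-572 + l))*S - 168 = S*(S + l)/(-572 + l) - 168 = -168 + S*(S + l)/(-572 + l))
C((8*0)*R, U(16, 38)) - 1*(-728487) = (96096 + 38² - 168*8*0*0 + 38*((8*0)*0))/(-572 + (8*0)*0) - 1*(-728487) = (96096 + 1444 - 0*0 + 38*(0*0))/(-572 + 0*0) + 728487 = (96096 + 1444 - 168*0 + 38*0)/(-572 + 0) + 728487 = (96096 + 1444 + 0 + 0)/(-572) + 728487 = -1/572*97540 + 728487 = -24385/143 + 728487 = 104149256/143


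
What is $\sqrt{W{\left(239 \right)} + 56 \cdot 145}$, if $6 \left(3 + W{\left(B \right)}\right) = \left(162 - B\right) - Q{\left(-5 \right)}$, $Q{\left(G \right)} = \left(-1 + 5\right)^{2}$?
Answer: $\frac{\sqrt{32406}}{2} \approx 90.008$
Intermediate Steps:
$Q{\left(G \right)} = 16$ ($Q{\left(G \right)} = 4^{2} = 16$)
$W{\left(B \right)} = \frac{64}{3} - \frac{B}{6}$ ($W{\left(B \right)} = -3 + \frac{\left(162 - B\right) - 16}{6} = -3 + \frac{146 - B}{6} = -3 - \left(- \frac{73}{3} + \frac{B}{6}\right) = \frac{64}{3} - \frac{B}{6}$)
$\sqrt{W{\left(239 \right)} + 56 \cdot 145} = \sqrt{\left(\frac{64}{3} - \frac{239}{6}\right) + 56 \cdot 145} = \sqrt{\left(\frac{64}{3} - \frac{239}{6}\right) + 8120} = \sqrt{- \frac{37}{2} + 8120} = \sqrt{\frac{16203}{2}} = \frac{\sqrt{32406}}{2}$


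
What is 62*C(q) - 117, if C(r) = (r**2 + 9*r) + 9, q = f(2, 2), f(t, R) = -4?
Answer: -799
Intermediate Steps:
q = -4
C(r) = 9 + r**2 + 9*r
62*C(q) - 117 = 62*(9 + (-4)**2 + 9*(-4)) - 117 = 62*(9 + 16 - 36) - 117 = 62*(-11) - 117 = -682 - 117 = -799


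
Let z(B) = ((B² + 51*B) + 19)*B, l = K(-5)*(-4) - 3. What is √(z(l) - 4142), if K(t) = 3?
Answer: √3673 ≈ 60.605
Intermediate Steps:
l = -15 (l = 3*(-4) - 3 = -12 - 3 = -15)
z(B) = B*(19 + B² + 51*B) (z(B) = (19 + B² + 51*B)*B = B*(19 + B² + 51*B))
√(z(l) - 4142) = √(-15*(19 + (-15)² + 51*(-15)) - 4142) = √(-15*(19 + 225 - 765) - 4142) = √(-15*(-521) - 4142) = √(7815 - 4142) = √3673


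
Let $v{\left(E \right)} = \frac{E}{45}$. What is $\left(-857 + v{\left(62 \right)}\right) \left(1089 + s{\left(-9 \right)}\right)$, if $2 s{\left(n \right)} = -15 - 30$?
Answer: $- \frac{9125211}{10} \approx -9.1252 \cdot 10^{5}$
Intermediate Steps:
$v{\left(E \right)} = \frac{E}{45}$ ($v{\left(E \right)} = E \frac{1}{45} = \frac{E}{45}$)
$s{\left(n \right)} = - \frac{45}{2}$ ($s{\left(n \right)} = \frac{-15 - 30}{2} = \frac{1}{2} \left(-45\right) = - \frac{45}{2}$)
$\left(-857 + v{\left(62 \right)}\right) \left(1089 + s{\left(-9 \right)}\right) = \left(-857 + \frac{1}{45} \cdot 62\right) \left(1089 - \frac{45}{2}\right) = \left(-857 + \frac{62}{45}\right) \frac{2133}{2} = \left(- \frac{38503}{45}\right) \frac{2133}{2} = - \frac{9125211}{10}$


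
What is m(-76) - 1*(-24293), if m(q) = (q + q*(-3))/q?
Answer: 24291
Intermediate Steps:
m(q) = -2 (m(q) = (q - 3*q)/q = (-2*q)/q = -2)
m(-76) - 1*(-24293) = -2 - 1*(-24293) = -2 + 24293 = 24291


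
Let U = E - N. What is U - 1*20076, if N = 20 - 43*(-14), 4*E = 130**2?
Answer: -16473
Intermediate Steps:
E = 4225 (E = (1/4)*130**2 = (1/4)*16900 = 4225)
N = 622 (N = 20 + 602 = 622)
U = 3603 (U = 4225 - 1*622 = 4225 - 622 = 3603)
U - 1*20076 = 3603 - 1*20076 = 3603 - 20076 = -16473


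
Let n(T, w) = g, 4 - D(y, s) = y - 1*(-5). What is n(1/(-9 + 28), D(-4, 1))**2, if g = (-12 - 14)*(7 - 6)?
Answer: 676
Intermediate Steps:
g = -26 (g = -26*1 = -26)
D(y, s) = -1 - y (D(y, s) = 4 - (y - 1*(-5)) = 4 - (y + 5) = 4 - (5 + y) = 4 + (-5 - y) = -1 - y)
n(T, w) = -26
n(1/(-9 + 28), D(-4, 1))**2 = (-26)**2 = 676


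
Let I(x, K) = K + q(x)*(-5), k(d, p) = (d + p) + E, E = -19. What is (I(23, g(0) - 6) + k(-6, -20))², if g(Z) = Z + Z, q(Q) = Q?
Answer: 27556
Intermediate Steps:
g(Z) = 2*Z
k(d, p) = -19 + d + p (k(d, p) = (d + p) - 19 = -19 + d + p)
I(x, K) = K - 5*x (I(x, K) = K + x*(-5) = K - 5*x)
(I(23, g(0) - 6) + k(-6, -20))² = (((2*0 - 6) - 5*23) + (-19 - 6 - 20))² = (((0 - 6) - 115) - 45)² = ((-6 - 115) - 45)² = (-121 - 45)² = (-166)² = 27556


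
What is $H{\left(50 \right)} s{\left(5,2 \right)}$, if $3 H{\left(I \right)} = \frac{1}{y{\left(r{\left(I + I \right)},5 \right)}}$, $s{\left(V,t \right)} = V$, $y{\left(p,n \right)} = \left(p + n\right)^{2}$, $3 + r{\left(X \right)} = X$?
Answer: $\frac{5}{31212} \approx 0.00016019$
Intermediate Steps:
$r{\left(X \right)} = -3 + X$
$y{\left(p,n \right)} = \left(n + p\right)^{2}$
$H{\left(I \right)} = \frac{1}{3 \left(2 + 2 I\right)^{2}}$ ($H{\left(I \right)} = \frac{1}{3 \left(5 + \left(-3 + \left(I + I\right)\right)\right)^{2}} = \frac{1}{3 \left(5 + \left(-3 + 2 I\right)\right)^{2}} = \frac{1}{3 \left(2 + 2 I\right)^{2}}$)
$H{\left(50 \right)} s{\left(5,2 \right)} = \frac{1}{12 \left(1 + 50\right)^{2}} \cdot 5 = \frac{1}{12 \cdot 2601} \cdot 5 = \frac{1}{12} \cdot \frac{1}{2601} \cdot 5 = \frac{1}{31212} \cdot 5 = \frac{5}{31212}$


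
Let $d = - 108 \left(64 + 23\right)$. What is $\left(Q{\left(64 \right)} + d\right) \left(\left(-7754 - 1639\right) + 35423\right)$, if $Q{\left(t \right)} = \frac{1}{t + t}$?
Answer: $- \frac{15652971305}{64} \approx -2.4458 \cdot 10^{8}$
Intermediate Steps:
$d = -9396$ ($d = \left(-108\right) 87 = -9396$)
$Q{\left(t \right)} = \frac{1}{2 t}$
$\left(Q{\left(64 \right)} + d\right) \left(\left(-7754 - 1639\right) + 35423\right) = \left(\frac{1}{2 \cdot 64} - 9396\right) \left(\left(-7754 - 1639\right) + 35423\right) = \left(\frac{1}{2} \cdot \frac{1}{64} - 9396\right) \left(-9393 + 35423\right) = \left(\frac{1}{128} - 9396\right) 26030 = \left(- \frac{1202687}{128}\right) 26030 = - \frac{15652971305}{64}$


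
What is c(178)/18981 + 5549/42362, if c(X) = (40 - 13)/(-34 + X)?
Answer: 280889365/2144194992 ≈ 0.13100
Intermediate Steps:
c(X) = 27/(-34 + X)
c(178)/18981 + 5549/42362 = (27/(-34 + 178))/18981 + 5549/42362 = (27/144)*(1/18981) + 5549*(1/42362) = (27*(1/144))*(1/18981) + 5549/42362 = (3/16)*(1/18981) + 5549/42362 = 1/101232 + 5549/42362 = 280889365/2144194992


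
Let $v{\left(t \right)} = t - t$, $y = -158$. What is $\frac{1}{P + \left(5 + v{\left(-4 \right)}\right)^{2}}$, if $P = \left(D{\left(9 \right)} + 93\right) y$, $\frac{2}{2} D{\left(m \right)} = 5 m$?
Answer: $- \frac{1}{21779} \approx -4.5916 \cdot 10^{-5}$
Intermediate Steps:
$D{\left(m \right)} = 5 m$
$v{\left(t \right)} = 0$
$P = -21804$ ($P = \left(5 \cdot 9 + 93\right) \left(-158\right) = \left(45 + 93\right) \left(-158\right) = 138 \left(-158\right) = -21804$)
$\frac{1}{P + \left(5 + v{\left(-4 \right)}\right)^{2}} = \frac{1}{-21804 + \left(5 + 0\right)^{2}} = \frac{1}{-21804 + 5^{2}} = \frac{1}{-21804 + 25} = \frac{1}{-21779} = - \frac{1}{21779}$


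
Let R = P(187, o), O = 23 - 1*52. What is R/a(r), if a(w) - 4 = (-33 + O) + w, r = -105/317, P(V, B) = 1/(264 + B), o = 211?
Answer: -317/8783225 ≈ -3.6092e-5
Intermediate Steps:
r = -105/317 (r = -105*1/317 = -105/317 ≈ -0.33123)
O = -29 (O = 23 - 52 = -29)
R = 1/475 (R = 1/(264 + 211) = 1/475 ≈ 0.0021053)
a(w) = -58 + w (a(w) = 4 + ((-33 - 29) + w) = 4 + (-62 + w) = -58 + w)
R/a(r) = 1/(475*(-58 - 105/317)) = 1/(475*(-18491/317)) = (1/475)*(-317/18491) = -317/8783225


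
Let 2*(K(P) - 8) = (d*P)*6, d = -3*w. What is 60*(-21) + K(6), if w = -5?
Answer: -982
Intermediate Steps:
d = 15 (d = -3*(-5) = 15)
K(P) = 8 + 45*P (K(P) = 8 + ((15*P)*6)/2 = 8 + (90*P)/2 = 8 + 45*P)
60*(-21) + K(6) = 60*(-21) + (8 + 45*6) = -1260 + (8 + 270) = -1260 + 278 = -982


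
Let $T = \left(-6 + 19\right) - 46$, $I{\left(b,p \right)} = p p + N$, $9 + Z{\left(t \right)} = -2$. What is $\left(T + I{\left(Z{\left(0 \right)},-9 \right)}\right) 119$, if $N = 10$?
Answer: $6902$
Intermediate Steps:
$Z{\left(t \right)} = -11$ ($Z{\left(t \right)} = -9 - 2 = -11$)
$I{\left(b,p \right)} = 10 + p^{2}$ ($I{\left(b,p \right)} = p p + 10 = p^{2} + 10 = 10 + p^{2}$)
$T = -33$ ($T = 13 - 46 = -33$)
$\left(T + I{\left(Z{\left(0 \right)},-9 \right)}\right) 119 = \left(-33 + \left(10 + \left(-9\right)^{2}\right)\right) 119 = \left(-33 + \left(10 + 81\right)\right) 119 = \left(-33 + 91\right) 119 = 58 \cdot 119 = 6902$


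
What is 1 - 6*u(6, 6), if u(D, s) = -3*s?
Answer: 109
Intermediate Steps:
1 - 6*u(6, 6) = 1 - (-18)*6 = 1 - 6*(-18) = 1 + 108 = 109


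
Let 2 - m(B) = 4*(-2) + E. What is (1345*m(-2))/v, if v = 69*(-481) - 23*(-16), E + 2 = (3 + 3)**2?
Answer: 32280/32821 ≈ 0.98352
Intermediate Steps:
E = 34 (E = -2 + (3 + 3)**2 = -2 + 6**2 = -2 + 36 = 34)
m(B) = -24 (m(B) = 2 - (4*(-2) + 34) = 2 - (-8 + 34) = 2 - 1*26 = 2 - 26 = -24)
v = -32821 (v = -33189 + 368 = -32821)
(1345*m(-2))/v = (1345*(-24))/(-32821) = -32280*(-1/32821) = 32280/32821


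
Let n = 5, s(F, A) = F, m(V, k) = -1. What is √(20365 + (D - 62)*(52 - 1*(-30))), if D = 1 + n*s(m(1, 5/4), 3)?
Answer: √14953 ≈ 122.28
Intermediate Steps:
D = -4 (D = 1 + 5*(-1) = 1 - 5 = -4)
√(20365 + (D - 62)*(52 - 1*(-30))) = √(20365 + (-4 - 62)*(52 - 1*(-30))) = √(20365 - 66*(52 + 30)) = √(20365 - 66*82) = √(20365 - 5412) = √14953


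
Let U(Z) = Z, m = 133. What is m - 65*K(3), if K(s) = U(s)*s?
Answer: -452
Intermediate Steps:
K(s) = s² (K(s) = s*s = s²)
m - 65*K(3) = 133 - 65*3² = 133 - 65*9 = 133 - 585 = -452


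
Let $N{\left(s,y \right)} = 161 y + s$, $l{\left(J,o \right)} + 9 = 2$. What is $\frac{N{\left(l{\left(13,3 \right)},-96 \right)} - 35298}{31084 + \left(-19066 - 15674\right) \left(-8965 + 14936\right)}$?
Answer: $\frac{50761}{207401456} \approx 0.00024475$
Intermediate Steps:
$l{\left(J,o \right)} = -7$ ($l{\left(J,o \right)} = -9 + 2 = -7$)
$N{\left(s,y \right)} = s + 161 y$
$\frac{N{\left(l{\left(13,3 \right)},-96 \right)} - 35298}{31084 + \left(-19066 - 15674\right) \left(-8965 + 14936\right)} = \frac{\left(-7 + 161 \left(-96\right)\right) - 35298}{31084 + \left(-19066 - 15674\right) \left(-8965 + 14936\right)} = \frac{\left(-7 - 15456\right) - 35298}{31084 - 207432540} = \frac{-15463 - 35298}{31084 - 207432540} = - \frac{50761}{-207401456} = \left(-50761\right) \left(- \frac{1}{207401456}\right) = \frac{50761}{207401456}$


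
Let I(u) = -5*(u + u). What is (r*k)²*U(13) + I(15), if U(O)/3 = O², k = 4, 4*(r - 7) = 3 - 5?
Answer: 342582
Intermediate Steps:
I(u) = -10*u
r = 13/2 (r = 7 + (3 - 5)/4 = 7 + (¼)*(-2) = 7 - ½ = 13/2 ≈ 6.5000)
U(O) = 3*O²
(r*k)²*U(13) + I(15) = ((13/2)*4)²*(3*13²) - 10*15 = 26²*(3*169) - 150 = 676*507 - 150 = 342732 - 150 = 342582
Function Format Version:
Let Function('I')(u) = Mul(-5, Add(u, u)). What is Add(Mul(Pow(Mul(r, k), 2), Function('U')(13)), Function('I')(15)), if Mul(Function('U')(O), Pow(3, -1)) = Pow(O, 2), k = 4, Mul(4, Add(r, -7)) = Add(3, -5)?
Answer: 342582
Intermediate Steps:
Function('I')(u) = Mul(-10, u) (Function('I')(u) = Mul(-5, Mul(2, u)) = Mul(-10, u))
r = Rational(13, 2) (r = Add(7, Mul(Rational(1, 4), Add(3, -5))) = Add(7, Mul(Rational(1, 4), -2)) = Add(7, Rational(-1, 2)) = Rational(13, 2) ≈ 6.5000)
Function('U')(O) = Mul(3, Pow(O, 2))
Add(Mul(Pow(Mul(r, k), 2), Function('U')(13)), Function('I')(15)) = Add(Mul(Pow(Mul(Rational(13, 2), 4), 2), Mul(3, Pow(13, 2))), Mul(-10, 15)) = Add(Mul(Pow(26, 2), Mul(3, 169)), -150) = Add(Mul(676, 507), -150) = Add(342732, -150) = 342582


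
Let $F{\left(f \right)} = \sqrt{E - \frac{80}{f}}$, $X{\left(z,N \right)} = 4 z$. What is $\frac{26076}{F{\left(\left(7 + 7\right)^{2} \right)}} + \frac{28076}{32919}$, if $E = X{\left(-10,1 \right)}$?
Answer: $\frac{28076}{32919} - \frac{30422 i \sqrt{55}}{55} \approx 0.85288 - 4102.1 i$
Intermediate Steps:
$E = -40$ ($E = 4 \left(-10\right) = -40$)
$F{\left(f \right)} = \sqrt{-40 - \frac{80}{f}}$
$\frac{26076}{F{\left(\left(7 + 7\right)^{2} \right)}} + \frac{28076}{32919} = \frac{26076}{\sqrt{-40 - \frac{80}{\left(7 + 7\right)^{2}}}} + \frac{28076}{32919} = \frac{26076}{\sqrt{-40 - \frac{80}{14^{2}}}} + 28076 \cdot \frac{1}{32919} = \frac{26076}{\sqrt{-40 - \frac{80}{196}}} + \frac{28076}{32919} = \frac{26076}{\sqrt{-40 - \frac{20}{49}}} + \frac{28076}{32919} = \frac{26076}{\sqrt{- \frac{1980}{49}}} + \frac{28076}{32919} = \frac{26076}{\frac{6}{7} i \sqrt{55}} + \frac{28076}{32919} = 26076 \left(- \frac{7 i \sqrt{55}}{330}\right) + \frac{28076}{32919} = - \frac{30422 i \sqrt{55}}{55} + \frac{28076}{32919} = \frac{28076}{32919} - \frac{30422 i \sqrt{55}}{55}$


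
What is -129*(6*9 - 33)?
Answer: -2709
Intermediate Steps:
-129*(6*9 - 33) = -129*(54 - 33) = -129*21 = -2709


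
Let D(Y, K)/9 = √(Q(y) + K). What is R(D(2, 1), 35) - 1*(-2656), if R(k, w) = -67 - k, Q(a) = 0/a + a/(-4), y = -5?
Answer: 5151/2 ≈ 2575.5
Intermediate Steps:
Q(a) = -a/4 (Q(a) = 0 + a*(-¼) = 0 - a/4 = -a/4)
D(Y, K) = 9*√(5/4 + K) (D(Y, K) = 9*√(-¼*(-5) + K) = 9*√(5/4 + K))
R(D(2, 1), 35) - 1*(-2656) = (-67 - 9*√(5 + 4*1)/2) - 1*(-2656) = (-67 - 9*√(5 + 4)/2) + 2656 = (-67 - 9*√9/2) + 2656 = (-67 - 9*3/2) + 2656 = (-67 - 1*27/2) + 2656 = (-67 - 27/2) + 2656 = -161/2 + 2656 = 5151/2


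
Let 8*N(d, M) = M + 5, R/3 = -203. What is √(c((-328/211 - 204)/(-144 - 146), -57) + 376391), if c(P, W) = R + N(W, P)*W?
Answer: √5627426870085170/122380 ≈ 612.98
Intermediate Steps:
R = -609 (R = 3*(-203) = -609)
N(d, M) = 5/8 + M/8 (N(d, M) = (M + 5)/8 = (5 + M)/8 = 5/8 + M/8)
c(P, W) = -609 + W*(5/8 + P/8) (c(P, W) = -609 + (5/8 + P/8)*W = -609 + W*(5/8 + P/8))
√(c((-328/211 - 204)/(-144 - 146), -57) + 376391) = √((-609 + (⅛)*(-57)*(5 + (-328/211 - 204)/(-144 - 146))) + 376391) = √((-609 + (⅛)*(-57)*(5 + (-328*1/211 - 204)/(-290))) + 376391) = √((-609 + (⅛)*(-57)*(5 + (-328/211 - 204)*(-1/290))) + 376391) = √((-609 + (⅛)*(-57)*(5 - 43372/211*(-1/290))) + 376391) = √((-609 + (⅛)*(-57)*(5 + 21686/30595)) + 376391) = √((-609 + (⅛)*(-57)*(174661/30595)) + 376391) = √((-609 - 9955677/244760) + 376391) = √(-159014517/244760 + 376391) = √(91966446643/244760) = √5627426870085170/122380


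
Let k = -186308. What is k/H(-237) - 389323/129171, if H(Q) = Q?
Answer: 7991107039/10204509 ≈ 783.10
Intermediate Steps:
k/H(-237) - 389323/129171 = -186308/(-237) - 389323/129171 = -186308*(-1/237) - 389323*1/129171 = 186308/237 - 389323/129171 = 7991107039/10204509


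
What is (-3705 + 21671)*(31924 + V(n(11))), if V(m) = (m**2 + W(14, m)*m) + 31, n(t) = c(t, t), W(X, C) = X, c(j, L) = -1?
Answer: 573869972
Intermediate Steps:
n(t) = -1
V(m) = 31 + m**2 + 14*m (V(m) = (m**2 + 14*m) + 31 = 31 + m**2 + 14*m)
(-3705 + 21671)*(31924 + V(n(11))) = (-3705 + 21671)*(31924 + (31 + (-1)**2 + 14*(-1))) = 17966*(31924 + (31 + 1 - 14)) = 17966*(31924 + 18) = 17966*31942 = 573869972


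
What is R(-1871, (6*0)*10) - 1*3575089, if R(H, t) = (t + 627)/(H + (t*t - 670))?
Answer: -275281872/77 ≈ -3.5751e+6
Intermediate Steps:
R(H, t) = (627 + t)/(-670 + H + t**2) (R(H, t) = (627 + t)/(H + (t**2 - 670)) = (627 + t)/(H + (-670 + t**2)) = (627 + t)/(-670 + H + t**2))
R(-1871, (6*0)*10) - 1*3575089 = (627 + (6*0)*10)/(-670 - 1871 + ((6*0)*10)**2) - 1*3575089 = (627 + 0*10)/(-670 - 1871 + (0*10)**2) - 3575089 = (627 + 0)/(-670 - 1871 + 0**2) - 3575089 = 627/(-670 - 1871 + 0) - 3575089 = 627/(-2541) - 3575089 = -1/2541*627 - 3575089 = -19/77 - 3575089 = -275281872/77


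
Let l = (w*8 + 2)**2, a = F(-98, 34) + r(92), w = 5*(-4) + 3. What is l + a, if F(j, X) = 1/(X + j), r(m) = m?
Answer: 1155071/64 ≈ 18048.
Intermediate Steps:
w = -17 (w = -20 + 3 = -17)
a = 5887/64 (a = 1/(34 - 98) + 92 = 1/(-64) + 92 = -1/64 + 92 = 5887/64 ≈ 91.984)
l = 17956 (l = (-17*8 + 2)**2 = (-136 + 2)**2 = (-134)**2 = 17956)
l + a = 17956 + 5887/64 = 1155071/64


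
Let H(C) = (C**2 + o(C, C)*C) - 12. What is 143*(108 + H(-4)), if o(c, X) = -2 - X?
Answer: 14872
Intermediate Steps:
H(C) = -12 + C**2 + C*(-2 - C) (H(C) = (C**2 + (-2 - C)*C) - 12 = (C**2 + C*(-2 - C)) - 12 = -12 + C**2 + C*(-2 - C))
143*(108 + H(-4)) = 143*(108 + (-12 - 2*(-4))) = 143*(108 + (-12 + 8)) = 143*(108 - 4) = 143*104 = 14872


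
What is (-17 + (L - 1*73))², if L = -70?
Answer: 25600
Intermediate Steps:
(-17 + (L - 1*73))² = (-17 + (-70 - 1*73))² = (-17 + (-70 - 73))² = (-17 - 143)² = (-160)² = 25600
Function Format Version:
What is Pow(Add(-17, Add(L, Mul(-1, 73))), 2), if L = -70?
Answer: 25600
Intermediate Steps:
Pow(Add(-17, Add(L, Mul(-1, 73))), 2) = Pow(Add(-17, Add(-70, Mul(-1, 73))), 2) = Pow(Add(-17, Add(-70, -73)), 2) = Pow(Add(-17, -143), 2) = Pow(-160, 2) = 25600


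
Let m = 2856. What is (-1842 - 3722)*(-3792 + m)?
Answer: 5207904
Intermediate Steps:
(-1842 - 3722)*(-3792 + m) = (-1842 - 3722)*(-3792 + 2856) = -5564*(-936) = 5207904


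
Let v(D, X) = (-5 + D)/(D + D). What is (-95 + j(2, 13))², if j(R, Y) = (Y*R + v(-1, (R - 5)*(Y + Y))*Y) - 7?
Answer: 1369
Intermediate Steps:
v(D, X) = (-5 + D)/(2*D) (v(D, X) = (-5 + D)/((2*D)) = (-5 + D)*(1/(2*D)) = (-5 + D)/(2*D))
j(R, Y) = -7 + 3*Y + R*Y (j(R, Y) = (Y*R + ((½)*(-5 - 1)/(-1))*Y) - 7 = (R*Y + ((½)*(-1)*(-6))*Y) - 7 = (R*Y + 3*Y) - 7 = (3*Y + R*Y) - 7 = -7 + 3*Y + R*Y)
(-95 + j(2, 13))² = (-95 + (-7 + 3*13 + 2*13))² = (-95 + (-7 + 39 + 26))² = (-95 + 58)² = (-37)² = 1369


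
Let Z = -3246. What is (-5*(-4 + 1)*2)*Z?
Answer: -97380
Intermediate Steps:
(-5*(-4 + 1)*2)*Z = (-5*(-4 + 1)*2)*(-3246) = (-5*(-3)*2)*(-3246) = (15*2)*(-3246) = 30*(-3246) = -97380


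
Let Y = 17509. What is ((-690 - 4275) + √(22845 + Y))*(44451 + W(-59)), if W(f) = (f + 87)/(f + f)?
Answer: -13021184175/59 + 2622595*√40354/59 ≈ -2.1177e+8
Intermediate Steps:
W(f) = (87 + f)/(2*f) (W(f) = (87 + f)/((2*f)) = (87 + f)*(1/(2*f)) = (87 + f)/(2*f))
((-690 - 4275) + √(22845 + Y))*(44451 + W(-59)) = ((-690 - 4275) + √(22845 + 17509))*(44451 + (½)*(87 - 59)/(-59)) = (-4965 + √40354)*(44451 + (½)*(-1/59)*28) = (-4965 + √40354)*(44451 - 14/59) = (-4965 + √40354)*(2622595/59) = -13021184175/59 + 2622595*√40354/59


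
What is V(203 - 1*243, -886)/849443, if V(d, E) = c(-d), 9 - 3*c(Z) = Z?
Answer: -31/2548329 ≈ -1.2165e-5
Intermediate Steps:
c(Z) = 3 - Z/3
V(d, E) = 3 + d/3 (V(d, E) = 3 - (-1)*d/3 = 3 + d/3)
V(203 - 1*243, -886)/849443 = (3 + (203 - 1*243)/3)/849443 = (3 + (203 - 243)/3)*(1/849443) = (3 + (1/3)*(-40))*(1/849443) = (3 - 40/3)*(1/849443) = -31/3*1/849443 = -31/2548329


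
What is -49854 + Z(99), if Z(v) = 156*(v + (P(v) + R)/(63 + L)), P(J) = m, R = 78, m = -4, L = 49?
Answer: -480297/14 ≈ -34307.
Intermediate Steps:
P(J) = -4
Z(v) = 1443/14 + 156*v (Z(v) = 156*(v + (-4 + 78)/(63 + 49)) = 156*(v + 74/112) = 156*(v + 74*(1/112)) = 156*(v + 37/56) = 156*(37/56 + v) = 1443/14 + 156*v)
-49854 + Z(99) = -49854 + (1443/14 + 156*99) = -49854 + (1443/14 + 15444) = -49854 + 217659/14 = -480297/14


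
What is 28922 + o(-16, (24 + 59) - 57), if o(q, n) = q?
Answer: 28906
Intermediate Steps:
28922 + o(-16, (24 + 59) - 57) = 28922 - 16 = 28906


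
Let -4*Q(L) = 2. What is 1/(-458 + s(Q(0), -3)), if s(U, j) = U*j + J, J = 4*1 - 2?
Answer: -2/909 ≈ -0.0022002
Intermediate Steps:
J = 2 (J = 4 - 2 = 2)
Q(L) = -1/2 (Q(L) = -1/4*2 = -1/2)
s(U, j) = 2 + U*j (s(U, j) = U*j + 2 = 2 + U*j)
1/(-458 + s(Q(0), -3)) = 1/(-458 + (2 - 1/2*(-3))) = 1/(-458 + (2 + 3/2)) = 1/(-458 + 7/2) = 1/(-909/2) = -2/909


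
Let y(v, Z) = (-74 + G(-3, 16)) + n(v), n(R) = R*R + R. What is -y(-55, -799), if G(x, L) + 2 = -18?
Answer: -2876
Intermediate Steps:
G(x, L) = -20 (G(x, L) = -2 - 18 = -20)
n(R) = R + R**2 (n(R) = R**2 + R = R + R**2)
y(v, Z) = -94 + v*(1 + v) (y(v, Z) = (-74 - 20) + v*(1 + v) = -94 + v*(1 + v))
-y(-55, -799) = -(-94 - 55*(1 - 55)) = -(-94 - 55*(-54)) = -(-94 + 2970) = -1*2876 = -2876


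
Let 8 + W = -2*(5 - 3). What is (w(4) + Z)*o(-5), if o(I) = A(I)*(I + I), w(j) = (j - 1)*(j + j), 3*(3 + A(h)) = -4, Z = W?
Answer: 520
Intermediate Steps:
W = -12 (W = -8 - 2*(5 - 3) = -8 - 2*2 = -8 - 4 = -12)
Z = -12
A(h) = -13/3 (A(h) = -3 + (⅓)*(-4) = -3 - 4/3 = -13/3)
w(j) = 2*j*(-1 + j) (w(j) = (-1 + j)*(2*j) = 2*j*(-1 + j))
o(I) = -26*I/3 (o(I) = -13*(I + I)/3 = -26*I/3)
(w(4) + Z)*o(-5) = (2*4*(-1 + 4) - 12)*(-26/3*(-5)) = (2*4*3 - 12)*(130/3) = (24 - 12)*(130/3) = 12*(130/3) = 520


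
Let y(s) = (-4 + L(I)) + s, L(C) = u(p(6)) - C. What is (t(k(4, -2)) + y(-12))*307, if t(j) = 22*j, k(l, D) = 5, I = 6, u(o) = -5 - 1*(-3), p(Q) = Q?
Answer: 26402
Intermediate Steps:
u(o) = -2 (u(o) = -5 + 3 = -2)
L(C) = -2 - C
y(s) = -12 + s (y(s) = (-4 + (-2 - 1*6)) + s = (-4 + (-2 - 6)) + s = (-4 - 8) + s = -12 + s)
(t(k(4, -2)) + y(-12))*307 = (22*5 + (-12 - 12))*307 = (110 - 24)*307 = 86*307 = 26402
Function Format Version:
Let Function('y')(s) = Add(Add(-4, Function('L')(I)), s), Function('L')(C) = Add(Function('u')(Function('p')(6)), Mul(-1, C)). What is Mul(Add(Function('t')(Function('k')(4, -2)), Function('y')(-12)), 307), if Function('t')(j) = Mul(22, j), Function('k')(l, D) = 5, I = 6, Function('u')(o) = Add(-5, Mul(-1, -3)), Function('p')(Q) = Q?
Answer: 26402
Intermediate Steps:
Function('u')(o) = -2 (Function('u')(o) = Add(-5, 3) = -2)
Function('L')(C) = Add(-2, Mul(-1, C))
Function('y')(s) = Add(-12, s) (Function('y')(s) = Add(Add(-4, Add(-2, Mul(-1, 6))), s) = Add(Add(-4, Add(-2, -6)), s) = Add(Add(-4, -8), s) = Add(-12, s))
Mul(Add(Function('t')(Function('k')(4, -2)), Function('y')(-12)), 307) = Mul(Add(Mul(22, 5), Add(-12, -12)), 307) = Mul(Add(110, -24), 307) = Mul(86, 307) = 26402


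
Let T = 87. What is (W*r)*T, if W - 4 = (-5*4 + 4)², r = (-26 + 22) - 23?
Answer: -610740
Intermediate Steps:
r = -27 (r = -4 - 23 = -27)
W = 260 (W = 4 + (-5*4 + 4)² = 4 + (-20 + 4)² = 4 + (-16)² = 4 + 256 = 260)
(W*r)*T = (260*(-27))*87 = -7020*87 = -610740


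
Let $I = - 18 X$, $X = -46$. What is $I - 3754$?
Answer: $-2926$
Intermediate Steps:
$I = 828$ ($I = \left(-18\right) \left(-46\right) = 828$)
$I - 3754 = 828 - 3754 = -2926$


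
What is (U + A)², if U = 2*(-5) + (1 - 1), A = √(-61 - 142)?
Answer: (10 - I*√203)² ≈ -103.0 - 284.96*I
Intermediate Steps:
A = I*√203 (A = √(-203) = I*√203 ≈ 14.248*I)
U = -10 (U = -10 + 0 = -10)
(U + A)² = (-10 + I*√203)²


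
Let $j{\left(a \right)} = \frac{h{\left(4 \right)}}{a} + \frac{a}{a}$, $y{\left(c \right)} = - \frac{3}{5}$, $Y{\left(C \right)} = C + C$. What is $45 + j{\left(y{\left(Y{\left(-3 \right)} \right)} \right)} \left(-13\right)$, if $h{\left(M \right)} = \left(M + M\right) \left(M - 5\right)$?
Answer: $- \frac{424}{3} \approx -141.33$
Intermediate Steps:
$Y{\left(C \right)} = 2 C$
$y{\left(c \right)} = - \frac{3}{5}$ ($y{\left(c \right)} = \left(-3\right) \frac{1}{5} = - \frac{3}{5}$)
$h{\left(M \right)} = 2 M \left(-5 + M\right)$
$j{\left(a \right)} = 1 - \frac{8}{a}$ ($j{\left(a \right)} = \frac{2 \cdot 4 \left(-5 + 4\right)}{a} + \frac{a}{a} = \frac{2 \cdot 4 \left(-1\right)}{a} + 1 = - \frac{8}{a} + 1 = 1 - \frac{8}{a}$)
$45 + j{\left(y{\left(Y{\left(-3 \right)} \right)} \right)} \left(-13\right) = 45 + \frac{-8 - \frac{3}{5}}{- \frac{3}{5}} \left(-13\right) = 45 + \left(- \frac{5}{3}\right) \left(- \frac{43}{5}\right) \left(-13\right) = 45 + \frac{43}{3} \left(-13\right) = 45 - \frac{559}{3} = - \frac{424}{3}$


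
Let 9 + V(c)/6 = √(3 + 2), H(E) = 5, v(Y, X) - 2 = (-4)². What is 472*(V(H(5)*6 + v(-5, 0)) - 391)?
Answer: -210040 + 2832*√5 ≈ -2.0371e+5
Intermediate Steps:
v(Y, X) = 18 (v(Y, X) = 2 + (-4)² = 2 + 16 = 18)
V(c) = -54 + 6*√5 (V(c) = -54 + 6*√(3 + 2) = -54 + 6*√5)
472*(V(H(5)*6 + v(-5, 0)) - 391) = 472*((-54 + 6*√5) - 391) = 472*(-445 + 6*√5) = -210040 + 2832*√5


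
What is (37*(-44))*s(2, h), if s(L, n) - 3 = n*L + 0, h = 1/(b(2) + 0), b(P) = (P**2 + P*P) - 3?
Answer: -27676/5 ≈ -5535.2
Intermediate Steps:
b(P) = -3 + 2*P**2 (b(P) = (P**2 + P**2) - 3 = 2*P**2 - 3 = -3 + 2*P**2)
h = 1/5 (h = 1/((-3 + 2*2**2) + 0) = 1/((-3 + 2*4) + 0) = 1/((-3 + 8) + 0) = 1/(5 + 0) = 1/5 ≈ 0.20000)
s(L, n) = 3 + L*n (s(L, n) = 3 + (n*L + 0) = 3 + (L*n + 0) = 3 + L*n)
(37*(-44))*s(2, h) = (37*(-44))*(3 + 2*(1/5)) = -1628*(3 + 2/5) = -1628*17/5 = -27676/5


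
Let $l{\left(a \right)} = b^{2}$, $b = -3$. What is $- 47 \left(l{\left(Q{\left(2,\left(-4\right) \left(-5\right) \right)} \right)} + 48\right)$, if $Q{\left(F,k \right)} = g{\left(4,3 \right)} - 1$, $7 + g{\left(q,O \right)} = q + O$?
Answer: $-2679$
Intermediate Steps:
$g{\left(q,O \right)} = -7 + O + q$ ($g{\left(q,O \right)} = -7 + \left(q + O\right) = -7 + \left(O + q\right) = -7 + O + q$)
$Q{\left(F,k \right)} = -1$ ($Q{\left(F,k \right)} = \left(-7 + 3 + 4\right) - 1 = 0 - 1 = -1$)
$l{\left(a \right)} = 9$ ($l{\left(a \right)} = \left(-3\right)^{2} = 9$)
$- 47 \left(l{\left(Q{\left(2,\left(-4\right) \left(-5\right) \right)} \right)} + 48\right) = - 47 \left(9 + 48\right) = \left(-47\right) 57 = -2679$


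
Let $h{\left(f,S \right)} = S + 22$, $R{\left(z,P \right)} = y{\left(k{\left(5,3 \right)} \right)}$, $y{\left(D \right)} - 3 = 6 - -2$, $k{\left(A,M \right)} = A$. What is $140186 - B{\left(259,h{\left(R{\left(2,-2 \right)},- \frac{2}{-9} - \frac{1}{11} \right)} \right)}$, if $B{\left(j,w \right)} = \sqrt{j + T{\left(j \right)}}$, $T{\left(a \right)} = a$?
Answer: $140186 - \sqrt{518} \approx 1.4016 \cdot 10^{5}$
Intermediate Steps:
$y{\left(D \right)} = 11$ ($y{\left(D \right)} = 3 + \left(6 - -2\right) = 3 + \left(6 + 2\right) = 3 + 8 = 11$)
$R{\left(z,P \right)} = 11$
$h{\left(f,S \right)} = 22 + S$
$B{\left(j,w \right)} = \sqrt{2} \sqrt{j}$ ($B{\left(j,w \right)} = \sqrt{j + j} = \sqrt{2 j} = \sqrt{2} \sqrt{j}$)
$140186 - B{\left(259,h{\left(R{\left(2,-2 \right)},- \frac{2}{-9} - \frac{1}{11} \right)} \right)} = 140186 - \sqrt{2} \sqrt{259} = 140186 - \sqrt{518}$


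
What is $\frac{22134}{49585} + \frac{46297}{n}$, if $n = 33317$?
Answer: $\frac{3033075223}{1652023445} \approx 1.836$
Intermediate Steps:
$\frac{22134}{49585} + \frac{46297}{n} = \frac{22134}{49585} + \frac{46297}{33317} = \frac{3033075223}{1652023445}$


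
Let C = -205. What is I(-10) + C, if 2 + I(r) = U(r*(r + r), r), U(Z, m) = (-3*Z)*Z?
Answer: -120207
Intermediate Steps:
U(Z, m) = -3*Z²
I(r) = -2 - 12*r⁴ (I(r) = -2 - 3*r²*(r + r)² = -2 - 3*4*r⁴ = -2 - 12*r⁴)
I(-10) + C = (-2 - 12*(-10)⁴) - 205 = (-2 - 12*10000) - 205 = (-2 - 120000) - 205 = -120002 - 205 = -120207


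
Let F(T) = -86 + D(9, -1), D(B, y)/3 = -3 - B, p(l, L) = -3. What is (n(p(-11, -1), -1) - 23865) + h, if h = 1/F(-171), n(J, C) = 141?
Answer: -2894329/122 ≈ -23724.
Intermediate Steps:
D(B, y) = -9 - 3*B (D(B, y) = 3*(-3 - B) = -9 - 3*B)
F(T) = -122 (F(T) = -86 + (-9 - 3*9) = -86 + (-9 - 27) = -86 - 36 = -122)
h = -1/122 (h = 1/(-122) = -1/122 ≈ -0.0081967)
(n(p(-11, -1), -1) - 23865) + h = (141 - 23865) - 1/122 = -23724 - 1/122 = -2894329/122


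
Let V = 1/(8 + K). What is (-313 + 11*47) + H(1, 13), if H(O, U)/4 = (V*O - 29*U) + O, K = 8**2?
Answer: -23399/18 ≈ -1299.9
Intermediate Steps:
K = 64
V = 1/72 (V = 1/(8 + 64) = 1/72 ≈ 0.013889)
H(O, U) = -116*U + 73*O/18 (H(O, U) = 4*((O/72 - 29*U) + O) = 4*((-29*U + O/72) + O) = 4*(-29*U + 73*O/72) = -116*U + 73*O/18)
(-313 + 11*47) + H(1, 13) = (-313 + 11*47) + (-116*13 + (73/18)*1) = (-313 + 517) + (-1508 + 73/18) = 204 - 27071/18 = -23399/18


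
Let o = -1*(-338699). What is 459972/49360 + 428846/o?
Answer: 44239973747/4179545660 ≈ 10.585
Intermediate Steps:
o = 338699
459972/49360 + 428846/o = 459972/49360 + 428846/338699 = 459972*(1/49360) + 428846*(1/338699) = 114993/12340 + 428846/338699 = 44239973747/4179545660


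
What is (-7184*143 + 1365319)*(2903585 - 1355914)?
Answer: 523123631697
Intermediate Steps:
(-7184*143 + 1365319)*(2903585 - 1355914) = (-1027312 + 1365319)*1547671 = 338007*1547671 = 523123631697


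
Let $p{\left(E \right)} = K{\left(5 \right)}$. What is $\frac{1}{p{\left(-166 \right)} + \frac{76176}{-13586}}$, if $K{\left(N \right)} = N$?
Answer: $- \frac{6793}{4123} \approx -1.6476$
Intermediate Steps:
$p{\left(E \right)} = 5$
$\frac{1}{p{\left(-166 \right)} + \frac{76176}{-13586}} = \frac{1}{5 + \frac{76176}{-13586}} = \frac{1}{5 + 76176 \left(- \frac{1}{13586}\right)} = \frac{1}{5 - \frac{38088}{6793}} = \frac{1}{- \frac{4123}{6793}} = - \frac{6793}{4123}$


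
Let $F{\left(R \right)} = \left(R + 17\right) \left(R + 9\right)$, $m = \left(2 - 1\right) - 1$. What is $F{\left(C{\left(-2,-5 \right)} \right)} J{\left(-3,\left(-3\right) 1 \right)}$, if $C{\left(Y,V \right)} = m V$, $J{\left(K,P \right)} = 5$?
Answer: $765$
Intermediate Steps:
$m = 0$ ($m = 1 - 1 = 0$)
$C{\left(Y,V \right)} = 0$ ($C{\left(Y,V \right)} = 0 V = 0$)
$F{\left(R \right)} = \left(9 + R\right) \left(17 + R\right)$ ($F{\left(R \right)} = \left(17 + R\right) \left(9 + R\right) = \left(9 + R\right) \left(17 + R\right)$)
$F{\left(C{\left(-2,-5 \right)} \right)} J{\left(-3,\left(-3\right) 1 \right)} = \left(153 + 0^{2} + 26 \cdot 0\right) 5 = \left(153 + 0 + 0\right) 5 = 153 \cdot 5 = 765$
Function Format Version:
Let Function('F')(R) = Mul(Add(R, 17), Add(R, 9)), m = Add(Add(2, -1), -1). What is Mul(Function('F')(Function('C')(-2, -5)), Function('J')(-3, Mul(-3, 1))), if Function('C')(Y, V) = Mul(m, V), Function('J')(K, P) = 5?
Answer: 765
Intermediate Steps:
m = 0 (m = Add(1, -1) = 0)
Function('C')(Y, V) = 0 (Function('C')(Y, V) = Mul(0, V) = 0)
Function('F')(R) = Mul(Add(9, R), Add(17, R)) (Function('F')(R) = Mul(Add(17, R), Add(9, R)) = Mul(Add(9, R), Add(17, R)))
Mul(Function('F')(Function('C')(-2, -5)), Function('J')(-3, Mul(-3, 1))) = Mul(Add(153, Pow(0, 2), Mul(26, 0)), 5) = Mul(Add(153, 0, 0), 5) = Mul(153, 5) = 765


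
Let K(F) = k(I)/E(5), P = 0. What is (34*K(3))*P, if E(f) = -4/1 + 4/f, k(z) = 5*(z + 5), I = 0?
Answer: 0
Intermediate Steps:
k(z) = 25 + 5*z (k(z) = 5*(5 + z) = 25 + 5*z)
E(f) = -4 + 4/f (E(f) = -4*1 + 4/f = -4 + 4/f)
K(F) = -125/16 (K(F) = (25 + 5*0)/(-4 + 4/5) = (25 + 0)/(-4 + 4*(⅕)) = 25/(-4 + ⅘) = 25/(-16/5) = 25*(-5/16) = -125/16)
(34*K(3))*P = (34*(-125/16))*0 = -2125/8*0 = 0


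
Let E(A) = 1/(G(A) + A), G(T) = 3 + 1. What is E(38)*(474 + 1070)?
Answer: 772/21 ≈ 36.762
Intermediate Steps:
G(T) = 4
E(A) = 1/(4 + A)
E(38)*(474 + 1070) = (474 + 1070)/(4 + 38) = 1544/42 = (1/42)*1544 = 772/21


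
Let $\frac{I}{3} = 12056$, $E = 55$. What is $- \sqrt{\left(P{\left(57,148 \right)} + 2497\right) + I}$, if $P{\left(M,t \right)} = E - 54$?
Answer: $- \sqrt{38666} \approx -196.64$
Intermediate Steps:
$P{\left(M,t \right)} = 1$ ($P{\left(M,t \right)} = 55 - 54 = 1$)
$I = 36168$ ($I = 3 \cdot 12056 = 36168$)
$- \sqrt{\left(P{\left(57,148 \right)} + 2497\right) + I} = - \sqrt{\left(1 + 2497\right) + 36168} = - \sqrt{2498 + 36168} = - \sqrt{38666}$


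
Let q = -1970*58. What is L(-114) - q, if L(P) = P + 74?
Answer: 114220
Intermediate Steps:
L(P) = 74 + P
q = -114260
L(-114) - q = (74 - 114) - 1*(-114260) = -40 + 114260 = 114220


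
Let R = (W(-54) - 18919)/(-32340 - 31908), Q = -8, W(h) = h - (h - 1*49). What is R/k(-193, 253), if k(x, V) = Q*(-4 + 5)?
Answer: -3145/85664 ≈ -0.036713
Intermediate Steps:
W(h) = 49 (W(h) = h - (h - 49) = h - (-49 + h) = h + (49 - h) = 49)
R = 3145/10708 (R = (49 - 18919)/(-32340 - 31908) = -18870/(-64248) = -18870*(-1/64248) = 3145/10708 ≈ 0.29371)
k(x, V) = -8 (k(x, V) = -8*(-4 + 5) = -8*1 = -8)
R/k(-193, 253) = (3145/10708)/(-8) = (3145/10708)*(-1/8) = -3145/85664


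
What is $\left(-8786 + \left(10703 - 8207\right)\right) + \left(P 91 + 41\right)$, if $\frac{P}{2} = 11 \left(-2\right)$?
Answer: $-10253$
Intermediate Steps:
$P = -44$ ($P = 2 \cdot 11 \left(-2\right) = 2 \left(-22\right) = -44$)
$\left(-8786 + \left(10703 - 8207\right)\right) + \left(P 91 + 41\right) = \left(-8786 + \left(10703 - 8207\right)\right) + \left(\left(-44\right) 91 + 41\right) = \left(-8786 + \left(10703 - 8207\right)\right) + \left(-4004 + 41\right) = \left(-8786 + 2496\right) - 3963 = -6290 - 3963 = -10253$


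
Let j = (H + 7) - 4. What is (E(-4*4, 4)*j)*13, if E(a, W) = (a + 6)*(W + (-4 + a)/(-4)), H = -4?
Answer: 1170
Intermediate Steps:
E(a, W) = (6 + a)*(1 + W - a/4) (E(a, W) = (6 + a)*(W + (-4 + a)*(-¼)) = (6 + a)*(W + (1 - a/4)) = (6 + a)*(1 + W - a/4))
j = -1 (j = (-4 + 7) - 4 = 3 - 4 = -1)
(E(-4*4, 4)*j)*13 = ((6 + 6*4 - (-2)*4 - (-4*4)²/4 + 4*(-4*4))*(-1))*13 = ((6 + 24 - ½*(-16) - ¼*(-16)² + 4*(-16))*(-1))*13 = ((6 + 24 + 8 - ¼*256 - 64)*(-1))*13 = ((6 + 24 + 8 - 64 - 64)*(-1))*13 = -90*(-1)*13 = 90*13 = 1170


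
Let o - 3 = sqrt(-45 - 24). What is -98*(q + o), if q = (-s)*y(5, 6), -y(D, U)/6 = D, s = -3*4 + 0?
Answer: 34986 - 98*I*sqrt(69) ≈ 34986.0 - 814.05*I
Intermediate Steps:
s = -12 (s = -12 + 0 = -12)
o = 3 + I*sqrt(69) (o = 3 + sqrt(-45 - 24) = 3 + sqrt(-69) = 3 + I*sqrt(69) ≈ 3.0 + 8.3066*I)
y(D, U) = -6*D
q = -360 (q = (-1*(-12))*(-6*5) = 12*(-30) = -360)
-98*(q + o) = -98*(-360 + (3 + I*sqrt(69))) = -98*(-357 + I*sqrt(69)) = 34986 - 98*I*sqrt(69)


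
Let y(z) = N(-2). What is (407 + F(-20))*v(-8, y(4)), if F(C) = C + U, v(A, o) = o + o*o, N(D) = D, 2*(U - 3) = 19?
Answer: 799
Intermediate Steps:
U = 25/2 (U = 3 + (1/2)*19 = 3 + 19/2 = 25/2 ≈ 12.500)
y(z) = -2
v(A, o) = o + o**2
F(C) = 25/2 + C (F(C) = C + 25/2 = 25/2 + C)
(407 + F(-20))*v(-8, y(4)) = (407 + (25/2 - 20))*(-2*(1 - 2)) = (407 - 15/2)*(-2*(-1)) = (799/2)*2 = 799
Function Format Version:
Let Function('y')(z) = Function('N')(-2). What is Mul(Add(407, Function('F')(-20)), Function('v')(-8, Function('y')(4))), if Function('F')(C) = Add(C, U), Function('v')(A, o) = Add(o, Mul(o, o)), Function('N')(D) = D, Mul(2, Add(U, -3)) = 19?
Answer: 799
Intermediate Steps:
U = Rational(25, 2) (U = Add(3, Mul(Rational(1, 2), 19)) = Add(3, Rational(19, 2)) = Rational(25, 2) ≈ 12.500)
Function('y')(z) = -2
Function('v')(A, o) = Add(o, Pow(o, 2))
Function('F')(C) = Add(Rational(25, 2), C) (Function('F')(C) = Add(C, Rational(25, 2)) = Add(Rational(25, 2), C))
Mul(Add(407, Function('F')(-20)), Function('v')(-8, Function('y')(4))) = Mul(Add(407, Add(Rational(25, 2), -20)), Mul(-2, Add(1, -2))) = Mul(Add(407, Rational(-15, 2)), Mul(-2, -1)) = Mul(Rational(799, 2), 2) = 799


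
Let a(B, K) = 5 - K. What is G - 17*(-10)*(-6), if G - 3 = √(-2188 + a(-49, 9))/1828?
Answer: -1017 + I*√137/457 ≈ -1017.0 + 0.025612*I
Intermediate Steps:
G = 3 + I*√137/457 (G = 3 + √(-2188 + (5 - 1*9))/1828 = 3 + √(-2188 + (5 - 9))*(1/1828) = 3 + √(-2188 - 4)*(1/1828) = 3 + √(-2192)*(1/1828) = 3 + (4*I*√137)*(1/1828) = 3 + I*√137/457 ≈ 3.0 + 0.025612*I)
G - 17*(-10)*(-6) = (3 + I*√137/457) - 17*(-10)*(-6) = (3 + I*√137/457) + 170*(-6) = (3 + I*√137/457) - 1020 = -1017 + I*√137/457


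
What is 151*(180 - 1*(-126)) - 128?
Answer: 46078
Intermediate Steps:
151*(180 - 1*(-126)) - 128 = 151*(180 + 126) - 128 = 151*306 - 128 = 46206 - 128 = 46078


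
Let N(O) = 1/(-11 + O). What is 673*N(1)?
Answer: -673/10 ≈ -67.300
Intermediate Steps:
673*N(1) = 673/(-11 + 1) = 673/(-10) = 673*(-1/10) = -673/10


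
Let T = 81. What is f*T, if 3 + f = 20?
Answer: 1377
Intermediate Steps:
f = 17 (f = -3 + 20 = 17)
f*T = 17*81 = 1377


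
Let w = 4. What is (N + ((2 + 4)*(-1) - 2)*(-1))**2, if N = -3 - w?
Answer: 1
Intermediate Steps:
N = -7 (N = -3 - 1*4 = -3 - 4 = -7)
(N + ((2 + 4)*(-1) - 2)*(-1))**2 = (-7 + ((2 + 4)*(-1) - 2)*(-1))**2 = (-7 + (6*(-1) - 2)*(-1))**2 = (-7 + (-6 - 2)*(-1))**2 = (-7 - 8*(-1))**2 = (-7 + 8)**2 = 1**2 = 1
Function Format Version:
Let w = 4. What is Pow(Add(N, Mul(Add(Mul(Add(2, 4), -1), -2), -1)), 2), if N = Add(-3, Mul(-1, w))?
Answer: 1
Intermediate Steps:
N = -7 (N = Add(-3, Mul(-1, 4)) = Add(-3, -4) = -7)
Pow(Add(N, Mul(Add(Mul(Add(2, 4), -1), -2), -1)), 2) = Pow(Add(-7, Mul(Add(Mul(Add(2, 4), -1), -2), -1)), 2) = Pow(Add(-7, Mul(Add(Mul(6, -1), -2), -1)), 2) = Pow(Add(-7, Mul(Add(-6, -2), -1)), 2) = Pow(Add(-7, Mul(-8, -1)), 2) = Pow(Add(-7, 8), 2) = Pow(1, 2) = 1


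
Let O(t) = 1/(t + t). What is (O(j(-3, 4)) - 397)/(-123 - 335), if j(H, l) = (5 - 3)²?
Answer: 3175/3664 ≈ 0.86654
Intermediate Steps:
j(H, l) = 4 (j(H, l) = 2² = 4)
O(t) = 1/(2*t)
(O(j(-3, 4)) - 397)/(-123 - 335) = ((½)/4 - 397)/(-123 - 335) = ((½)*(¼) - 397)/(-458) = (⅛ - 397)*(-1/458) = -3175/8*(-1/458) = 3175/3664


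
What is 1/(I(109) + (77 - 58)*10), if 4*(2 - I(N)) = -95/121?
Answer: 484/93023 ≈ 0.0052030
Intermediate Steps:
I(N) = 1063/484 (I(N) = 2 - (-95)/(4*121) = 2 - ¼*(-95/121) = 2 + 95/484 = 1063/484)
1/(I(109) + (77 - 58)*10) = 1/(1063/484 + (77 - 58)*10) = 1/(1063/484 + 19*10) = 1/(1063/484 + 190) = 1/(93023/484) = 484/93023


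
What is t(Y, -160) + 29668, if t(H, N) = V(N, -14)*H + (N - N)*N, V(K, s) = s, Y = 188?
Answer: 27036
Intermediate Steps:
t(H, N) = -14*H (t(H, N) = -14*H + (N - N)*N = -14*H + 0*N = -14*H + 0 = -14*H)
t(Y, -160) + 29668 = -14*188 + 29668 = -2632 + 29668 = 27036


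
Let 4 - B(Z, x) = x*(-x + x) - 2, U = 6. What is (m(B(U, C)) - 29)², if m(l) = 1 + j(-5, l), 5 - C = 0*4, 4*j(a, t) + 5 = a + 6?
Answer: 841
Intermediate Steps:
j(a, t) = ¼ + a/4 (j(a, t) = -5/4 + (a + 6)/4 = -5/4 + (6 + a)/4 = -5/4 + (3/2 + a/4) = ¼ + a/4)
C = 5 (C = 5 - 0*4 = 5 - 1*0 = 5 + 0 = 5)
B(Z, x) = 6 (B(Z, x) = 4 - (x*(-x + x) - 2) = 4 - (x*0 - 2) = 4 - (0 - 2) = 4 - 1*(-2) = 4 + 2 = 6)
m(l) = 0 (m(l) = 1 + (¼ + (¼)*(-5)) = 1 + (¼ - 5/4) = 1 - 1 = 0)
(m(B(U, C)) - 29)² = (0 - 29)² = (-29)² = 841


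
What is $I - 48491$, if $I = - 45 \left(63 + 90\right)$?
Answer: $-55376$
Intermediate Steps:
$I = -6885$ ($I = \left(-45\right) 153 = -6885$)
$I - 48491 = -6885 - 48491 = -55376$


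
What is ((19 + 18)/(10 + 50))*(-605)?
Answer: -4477/12 ≈ -373.08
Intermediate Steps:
((19 + 18)/(10 + 50))*(-605) = (37/60)*(-605) = -4477/12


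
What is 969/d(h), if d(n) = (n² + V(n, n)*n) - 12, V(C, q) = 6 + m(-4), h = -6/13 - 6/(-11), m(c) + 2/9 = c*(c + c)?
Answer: -59445243/541252 ≈ -109.83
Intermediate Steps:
m(c) = -2/9 + 2*c² (m(c) = -2/9 + c*(c + c) = -2/9 + c*(2*c) = -2/9 + 2*c²)
h = 12/143 (h = -6*1/13 - 6*(-1/11) = -6/13 + 6/11 = 12/143 ≈ 0.083916)
V(C, q) = 340/9 (V(C, q) = 6 + (-2/9 + 2*(-4)²) = 6 + (-2/9 + 2*16) = 6 + (-2/9 + 32) = 6 + 286/9 = 340/9)
d(n) = -12 + n² + 340*n/9 (d(n) = (n² + 340*n/9) - 12 = -12 + n² + 340*n/9)
969/d(h) = 969/(-12 + (12/143)² + (340/9)*(12/143)) = 969/(-12 + 144/20449 + 1360/429) = 969/(-541252/61347) = 969*(-61347/541252) = -59445243/541252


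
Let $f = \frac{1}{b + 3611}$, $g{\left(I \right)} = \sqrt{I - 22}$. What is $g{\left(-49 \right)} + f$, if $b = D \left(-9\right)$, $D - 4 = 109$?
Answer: $\frac{1}{2594} + i \sqrt{71} \approx 0.00038551 + 8.4261 i$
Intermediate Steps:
$D = 113$ ($D = 4 + 109 = 113$)
$b = -1017$ ($b = 113 \left(-9\right) = -1017$)
$g{\left(I \right)} = \sqrt{-22 + I}$
$f = \frac{1}{2594}$ ($f = \frac{1}{-1017 + 3611} = \frac{1}{2594} \approx 0.00038551$)
$g{\left(-49 \right)} + f = \sqrt{-22 - 49} + \frac{1}{2594} = \sqrt{-71} + \frac{1}{2594} = i \sqrt{71} + \frac{1}{2594} = \frac{1}{2594} + i \sqrt{71}$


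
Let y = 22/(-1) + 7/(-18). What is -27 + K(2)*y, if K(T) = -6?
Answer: 322/3 ≈ 107.33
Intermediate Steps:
y = -403/18 (y = 22*(-1) + 7*(-1/18) = -22 - 7/18 = -403/18 ≈ -22.389)
-27 + K(2)*y = -27 - 6*(-403/18) = -27 + 403/3 = 322/3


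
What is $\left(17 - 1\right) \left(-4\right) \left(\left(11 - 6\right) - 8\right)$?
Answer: $192$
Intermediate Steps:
$\left(17 - 1\right) \left(-4\right) \left(\left(11 - 6\right) - 8\right) = 16 \left(-4\right) \left(5 - 8\right) = \left(-64\right) \left(-3\right) = 192$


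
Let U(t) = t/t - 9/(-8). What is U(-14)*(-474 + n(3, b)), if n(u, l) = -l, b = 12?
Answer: -4131/4 ≈ -1032.8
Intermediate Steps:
U(t) = 17/8 (U(t) = 1 - 9*(-⅛) = 1 + 9/8 = 17/8)
U(-14)*(-474 + n(3, b)) = 17*(-474 - 1*12)/8 = 17*(-474 - 12)/8 = (17/8)*(-486) = -4131/4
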